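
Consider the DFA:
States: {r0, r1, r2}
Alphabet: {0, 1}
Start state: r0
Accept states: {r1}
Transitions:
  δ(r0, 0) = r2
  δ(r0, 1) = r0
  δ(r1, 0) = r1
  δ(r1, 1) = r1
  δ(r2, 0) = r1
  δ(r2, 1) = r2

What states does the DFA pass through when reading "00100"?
read '0': r0 → r2
  read '0': r2 → r1
  read '1': r1 → r1
  read '0': r1 → r1
  read '0': r1 → r1
r0 -> r2 -> r1 -> r1 -> r1 -> r1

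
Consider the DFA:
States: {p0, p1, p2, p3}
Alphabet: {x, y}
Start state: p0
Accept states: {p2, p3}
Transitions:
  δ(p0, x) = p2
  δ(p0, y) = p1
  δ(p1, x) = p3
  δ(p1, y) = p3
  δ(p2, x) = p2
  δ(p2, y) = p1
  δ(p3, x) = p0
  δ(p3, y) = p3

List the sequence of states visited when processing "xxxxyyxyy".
read 'x': p0 → p2
  read 'x': p2 → p2
  read 'x': p2 → p2
  read 'x': p2 → p2
  read 'y': p2 → p1
  read 'y': p1 → p3
  read 'x': p3 → p0
  read 'y': p0 → p1
  read 'y': p1 → p3
p0 -> p2 -> p2 -> p2 -> p2 -> p1 -> p3 -> p0 -> p1 -> p3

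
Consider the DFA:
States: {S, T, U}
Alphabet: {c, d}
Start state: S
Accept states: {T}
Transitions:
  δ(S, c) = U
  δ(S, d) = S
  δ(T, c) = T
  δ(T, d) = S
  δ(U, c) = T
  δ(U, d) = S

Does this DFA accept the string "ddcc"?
Processing string "ddcc":
  S --d--> S
  S --d--> S
  S --c--> U
  U --c--> T
Final state: T
Accept states: {T}
Yes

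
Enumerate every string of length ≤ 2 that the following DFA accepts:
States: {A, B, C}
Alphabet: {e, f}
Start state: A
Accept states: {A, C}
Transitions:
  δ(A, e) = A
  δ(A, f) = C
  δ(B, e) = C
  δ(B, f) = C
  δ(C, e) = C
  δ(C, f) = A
ε, e, f, ee, ef, fe, ff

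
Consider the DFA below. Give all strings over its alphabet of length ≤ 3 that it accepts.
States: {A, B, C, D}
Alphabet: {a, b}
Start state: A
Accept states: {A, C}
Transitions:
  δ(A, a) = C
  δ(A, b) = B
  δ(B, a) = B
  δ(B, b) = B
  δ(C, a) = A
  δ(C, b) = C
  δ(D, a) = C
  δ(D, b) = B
ε, a, aa, ab, aaa, aba, abb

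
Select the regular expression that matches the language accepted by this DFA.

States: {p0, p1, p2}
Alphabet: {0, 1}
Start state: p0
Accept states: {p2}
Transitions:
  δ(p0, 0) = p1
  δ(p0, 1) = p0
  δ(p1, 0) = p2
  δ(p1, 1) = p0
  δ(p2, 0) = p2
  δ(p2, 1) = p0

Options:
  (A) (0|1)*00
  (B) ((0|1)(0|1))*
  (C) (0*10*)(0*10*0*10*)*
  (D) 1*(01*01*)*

Check each option against the DFA on short strings; one disagreement eliminates an option:
  (A) (0|1)*00: agrees with the DFA on every string of length ≤ 6
  (B) ((0|1)(0|1))*: on ε the DFA stays in p0 and rejects (p0 ∉ Accept), but the regex matches it → eliminate
  (C) (0*10*)(0*10*0*10*)*: on '1' the DFA goes p0 → p0 and rejects (p0 ∉ Accept), but the regex matches it → eliminate
  (D) 1*(01*01*)*: on ε the DFA stays in p0 and rejects (p0 ∉ Accept), but the regex matches it → eliminate
Only (A) is consistent with the DFA.
(A) (0|1)*00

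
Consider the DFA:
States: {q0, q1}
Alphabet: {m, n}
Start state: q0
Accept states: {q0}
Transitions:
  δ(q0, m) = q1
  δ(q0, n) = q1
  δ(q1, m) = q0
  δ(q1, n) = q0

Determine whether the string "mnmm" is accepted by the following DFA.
Processing string "mnmm":
  q0 --m--> q1
  q1 --n--> q0
  q0 --m--> q1
  q1 --m--> q0
Final state: q0
Accept states: {q0}
Yes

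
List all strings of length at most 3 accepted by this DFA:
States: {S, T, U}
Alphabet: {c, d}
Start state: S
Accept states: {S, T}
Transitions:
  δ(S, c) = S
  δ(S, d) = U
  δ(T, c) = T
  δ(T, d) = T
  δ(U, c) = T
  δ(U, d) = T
ε, c, cc, dc, dd, ccc, cdc, cdd, dcc, dcd, ddc, ddd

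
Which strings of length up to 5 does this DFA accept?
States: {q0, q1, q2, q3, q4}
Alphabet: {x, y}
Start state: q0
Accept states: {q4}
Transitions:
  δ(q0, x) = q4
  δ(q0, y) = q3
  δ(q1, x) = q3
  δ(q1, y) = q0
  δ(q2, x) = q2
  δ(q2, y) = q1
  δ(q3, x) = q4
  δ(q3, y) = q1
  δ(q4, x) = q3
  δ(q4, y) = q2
x, yx, xxx, yxxx, yyxx, yyyx, xxxxx, xxyxx, xxyyx, xyyxx, xyyyx, yyyyx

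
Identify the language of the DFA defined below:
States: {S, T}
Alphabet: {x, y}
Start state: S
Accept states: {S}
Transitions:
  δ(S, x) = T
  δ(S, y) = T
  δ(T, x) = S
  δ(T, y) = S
Testing a few strings:
  'xyx' → reject
  'yx' → accept
  'y' → reject
  'xxx' → reject
State roles: S=even length so far; T=odd length so far
All strings over {x,y} of even length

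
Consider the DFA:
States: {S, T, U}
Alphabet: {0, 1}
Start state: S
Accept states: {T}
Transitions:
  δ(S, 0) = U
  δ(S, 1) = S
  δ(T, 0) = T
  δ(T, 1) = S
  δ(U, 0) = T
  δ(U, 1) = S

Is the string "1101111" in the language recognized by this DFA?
Processing string "1101111":
  S --1--> S
  S --1--> S
  S --0--> U
  U --1--> S
  S --1--> S
  S --1--> S
  S --1--> S
Final state: S
Accept states: {T}
No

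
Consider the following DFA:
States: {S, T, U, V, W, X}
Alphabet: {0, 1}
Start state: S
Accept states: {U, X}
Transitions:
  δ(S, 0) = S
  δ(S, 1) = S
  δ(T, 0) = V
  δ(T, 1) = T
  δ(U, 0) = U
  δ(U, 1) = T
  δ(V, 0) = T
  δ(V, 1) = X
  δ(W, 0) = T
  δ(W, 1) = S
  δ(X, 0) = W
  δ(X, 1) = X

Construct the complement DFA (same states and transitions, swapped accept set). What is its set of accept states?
Complement accept states = All states \ Original accept states
= {S, T, U, V, W, X} \ {U, X}
{S, T, V, W}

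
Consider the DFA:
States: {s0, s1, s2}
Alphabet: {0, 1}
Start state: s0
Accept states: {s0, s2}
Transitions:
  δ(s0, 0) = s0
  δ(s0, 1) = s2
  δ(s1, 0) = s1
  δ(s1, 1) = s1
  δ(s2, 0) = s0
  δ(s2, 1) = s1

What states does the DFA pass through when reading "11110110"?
read '1': s0 → s2
  read '1': s2 → s1
  read '1': s1 → s1
  read '1': s1 → s1
  read '0': s1 → s1
  read '1': s1 → s1
  read '1': s1 → s1
  read '0': s1 → s1
s0 -> s2 -> s1 -> s1 -> s1 -> s1 -> s1 -> s1 -> s1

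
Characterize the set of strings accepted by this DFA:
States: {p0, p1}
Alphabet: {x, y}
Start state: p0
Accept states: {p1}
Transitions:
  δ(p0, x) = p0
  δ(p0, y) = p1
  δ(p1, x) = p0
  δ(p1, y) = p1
Testing a few strings:
  'yxy' → accept
  'xx' → reject
  'y' → accept
  'xxy' → accept
State roles: p0=last symbol not y; p1=last symbol is y
All strings over {x,y} ending with y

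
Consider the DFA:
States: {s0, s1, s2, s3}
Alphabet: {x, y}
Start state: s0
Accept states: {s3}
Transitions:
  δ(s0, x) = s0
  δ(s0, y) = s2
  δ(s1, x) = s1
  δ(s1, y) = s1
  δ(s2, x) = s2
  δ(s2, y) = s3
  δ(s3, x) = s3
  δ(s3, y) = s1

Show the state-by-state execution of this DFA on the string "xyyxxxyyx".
read 'x': s0 → s0
  read 'y': s0 → s2
  read 'y': s2 → s3
  read 'x': s3 → s3
  read 'x': s3 → s3
  read 'x': s3 → s3
  read 'y': s3 → s1
  read 'y': s1 → s1
  read 'x': s1 → s1
s0 -> s0 -> s2 -> s3 -> s3 -> s3 -> s3 -> s1 -> s1 -> s1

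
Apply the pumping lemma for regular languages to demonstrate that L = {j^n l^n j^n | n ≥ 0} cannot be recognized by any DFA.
Assume L is regular with pumping length p. Idea: pumping the first j-block unbalances it against the other two.
Choose s = j^p l^p j^p ∈ L (|s| = 3p ≥ p). By the pumping lemma, s = xyz with |xy| ≤ p, |y| > 0, so y = j^k with k ≥ 1, inside the first j-block. Then xy²z = j^(p+k) l^p j^p. The first block has length p+k ≠ p, so the three block lengths are no longer equal and xy²z ∉ L.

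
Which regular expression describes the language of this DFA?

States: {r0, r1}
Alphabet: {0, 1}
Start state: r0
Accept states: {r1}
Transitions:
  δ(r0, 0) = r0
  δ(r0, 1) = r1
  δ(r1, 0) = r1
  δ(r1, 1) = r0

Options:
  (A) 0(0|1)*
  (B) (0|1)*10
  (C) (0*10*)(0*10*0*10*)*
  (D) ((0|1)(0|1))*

Check each option against the DFA on short strings; one disagreement eliminates an option:
  (A) 0(0|1)*: on '0' the DFA goes r0 → r0 and rejects (r0 ∉ Accept), but the regex matches it → eliminate
  (B) (0|1)*10: on '1' the DFA goes r0 → r1 and accepts (r1 ∈ Accept), but the regex does not match it → eliminate
  (C) (0*10*)(0*10*0*10*)*: agrees with the DFA on every string of length ≤ 6
  (D) ((0|1)(0|1))*: on ε the DFA stays in r0 and rejects (r0 ∉ Accept), but the regex matches it → eliminate
Only (C) is consistent with the DFA.
(C) (0*10*)(0*10*0*10*)*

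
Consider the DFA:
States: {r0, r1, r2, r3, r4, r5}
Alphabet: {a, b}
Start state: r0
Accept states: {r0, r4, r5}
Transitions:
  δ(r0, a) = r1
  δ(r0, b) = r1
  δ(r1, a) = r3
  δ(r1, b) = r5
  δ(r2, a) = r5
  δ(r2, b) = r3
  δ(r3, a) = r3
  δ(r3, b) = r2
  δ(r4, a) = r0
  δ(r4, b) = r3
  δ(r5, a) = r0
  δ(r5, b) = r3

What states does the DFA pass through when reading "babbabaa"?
read 'b': r0 → r1
  read 'a': r1 → r3
  read 'b': r3 → r2
  read 'b': r2 → r3
  read 'a': r3 → r3
  read 'b': r3 → r2
  read 'a': r2 → r5
  read 'a': r5 → r0
r0 -> r1 -> r3 -> r2 -> r3 -> r3 -> r2 -> r5 -> r0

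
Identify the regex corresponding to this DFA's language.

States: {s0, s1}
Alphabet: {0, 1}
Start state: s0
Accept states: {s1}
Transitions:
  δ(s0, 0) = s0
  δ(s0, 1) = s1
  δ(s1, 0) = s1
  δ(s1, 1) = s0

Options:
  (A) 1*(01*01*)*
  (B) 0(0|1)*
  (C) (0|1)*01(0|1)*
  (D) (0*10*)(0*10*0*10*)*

Check each option against the DFA on short strings; one disagreement eliminates an option:
  (A) 1*(01*01*)*: on ε the DFA stays in s0 and rejects (s0 ∉ Accept), but the regex matches it → eliminate
  (B) 0(0|1)*: on '0' the DFA goes s0 → s0 and rejects (s0 ∉ Accept), but the regex matches it → eliminate
  (C) (0|1)*01(0|1)*: on '1' the DFA goes s0 → s1 and accepts (s1 ∈ Accept), but the regex does not match it → eliminate
  (D) (0*10*)(0*10*0*10*)*: agrees with the DFA on every string of length ≤ 6
Only (D) is consistent with the DFA.
(D) (0*10*)(0*10*0*10*)*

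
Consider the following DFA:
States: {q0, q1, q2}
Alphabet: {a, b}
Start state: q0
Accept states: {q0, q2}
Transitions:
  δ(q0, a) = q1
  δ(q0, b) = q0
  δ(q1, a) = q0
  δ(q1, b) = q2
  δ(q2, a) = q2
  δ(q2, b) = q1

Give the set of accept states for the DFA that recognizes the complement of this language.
Complement accept states = All states \ Original accept states
= {q0, q1, q2} \ {q0, q2}
{q1}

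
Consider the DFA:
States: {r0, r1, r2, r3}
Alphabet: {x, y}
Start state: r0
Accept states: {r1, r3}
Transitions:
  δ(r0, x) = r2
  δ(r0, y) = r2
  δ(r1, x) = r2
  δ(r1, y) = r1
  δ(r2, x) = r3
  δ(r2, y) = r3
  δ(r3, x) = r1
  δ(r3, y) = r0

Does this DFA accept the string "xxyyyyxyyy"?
Processing string "xxyyyyxyyy":
  r0 --x--> r2
  r2 --x--> r3
  r3 --y--> r0
  r0 --y--> r2
  r2 --y--> r3
  r3 --y--> r0
  r0 --x--> r2
  r2 --y--> r3
  r3 --y--> r0
  r0 --y--> r2
Final state: r2
Accept states: {r1, r3}
No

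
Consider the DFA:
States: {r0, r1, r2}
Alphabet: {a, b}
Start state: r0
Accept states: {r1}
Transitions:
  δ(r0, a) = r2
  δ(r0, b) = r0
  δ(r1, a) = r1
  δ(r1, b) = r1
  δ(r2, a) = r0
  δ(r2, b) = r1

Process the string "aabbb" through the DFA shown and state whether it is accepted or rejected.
Processing string "aabbb":
  r0 --a--> r2
  r2 --a--> r0
  r0 --b--> r0
  r0 --b--> r0
  r0 --b--> r0
Final state: r0
Accept states: {r1}
No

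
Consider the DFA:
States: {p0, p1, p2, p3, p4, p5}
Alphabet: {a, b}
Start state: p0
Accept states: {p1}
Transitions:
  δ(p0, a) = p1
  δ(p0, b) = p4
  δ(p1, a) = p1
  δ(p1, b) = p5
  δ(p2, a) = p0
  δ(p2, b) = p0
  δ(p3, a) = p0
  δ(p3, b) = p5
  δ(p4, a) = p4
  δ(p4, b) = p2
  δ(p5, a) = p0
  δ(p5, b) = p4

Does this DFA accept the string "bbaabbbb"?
Processing string "bbaabbbb":
  p0 --b--> p4
  p4 --b--> p2
  p2 --a--> p0
  p0 --a--> p1
  p1 --b--> p5
  p5 --b--> p4
  p4 --b--> p2
  p2 --b--> p0
Final state: p0
Accept states: {p1}
No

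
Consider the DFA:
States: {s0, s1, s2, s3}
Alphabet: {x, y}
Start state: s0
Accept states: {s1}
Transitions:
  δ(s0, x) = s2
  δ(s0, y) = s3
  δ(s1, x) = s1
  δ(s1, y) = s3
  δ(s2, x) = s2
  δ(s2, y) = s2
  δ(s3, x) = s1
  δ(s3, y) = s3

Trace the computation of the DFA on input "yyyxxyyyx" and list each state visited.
read 'y': s0 → s3
  read 'y': s3 → s3
  read 'y': s3 → s3
  read 'x': s3 → s1
  read 'x': s1 → s1
  read 'y': s1 → s3
  read 'y': s3 → s3
  read 'y': s3 → s3
  read 'x': s3 → s1
s0 -> s3 -> s3 -> s3 -> s1 -> s1 -> s3 -> s3 -> s3 -> s1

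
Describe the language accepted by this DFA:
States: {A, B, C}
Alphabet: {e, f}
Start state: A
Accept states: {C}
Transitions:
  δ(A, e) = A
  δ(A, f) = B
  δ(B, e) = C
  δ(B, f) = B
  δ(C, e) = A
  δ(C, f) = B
Testing a few strings:
  'f' → reject
  'fe' → accept
  'fef' → reject
  'ffee' → reject
State roles: A=no suffix match; B=one trailing f; C=suffix is fe
All strings over {e,f} ending with fe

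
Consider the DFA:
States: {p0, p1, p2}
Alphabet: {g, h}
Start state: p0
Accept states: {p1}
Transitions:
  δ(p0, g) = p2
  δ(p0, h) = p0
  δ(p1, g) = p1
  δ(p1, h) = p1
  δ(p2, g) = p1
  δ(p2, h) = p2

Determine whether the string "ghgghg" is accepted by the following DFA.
Processing string "ghgghg":
  p0 --g--> p2
  p2 --h--> p2
  p2 --g--> p1
  p1 --g--> p1
  p1 --h--> p1
  p1 --g--> p1
Final state: p1
Accept states: {p1}
Yes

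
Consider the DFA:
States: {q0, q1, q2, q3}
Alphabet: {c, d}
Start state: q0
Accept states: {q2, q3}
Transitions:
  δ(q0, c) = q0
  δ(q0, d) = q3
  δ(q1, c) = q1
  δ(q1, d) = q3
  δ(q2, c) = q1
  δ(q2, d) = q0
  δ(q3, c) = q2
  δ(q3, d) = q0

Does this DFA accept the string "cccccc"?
Processing string "cccccc":
  q0 --c--> q0
  q0 --c--> q0
  q0 --c--> q0
  q0 --c--> q0
  q0 --c--> q0
  q0 --c--> q0
Final state: q0
Accept states: {q2, q3}
No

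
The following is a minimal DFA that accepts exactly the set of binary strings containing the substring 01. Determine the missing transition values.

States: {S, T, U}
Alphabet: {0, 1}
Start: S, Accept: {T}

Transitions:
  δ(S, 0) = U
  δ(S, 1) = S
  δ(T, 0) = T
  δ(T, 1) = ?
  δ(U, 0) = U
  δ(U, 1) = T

From the language and accept set, identify what each state tracks — S: no 0 seen yet; T: substring 01 seen; U: seen a 0, waiting for 1.
Each missing δ(q, a) is the state matching the new tracked value after reading a.
δ(T, 1) = T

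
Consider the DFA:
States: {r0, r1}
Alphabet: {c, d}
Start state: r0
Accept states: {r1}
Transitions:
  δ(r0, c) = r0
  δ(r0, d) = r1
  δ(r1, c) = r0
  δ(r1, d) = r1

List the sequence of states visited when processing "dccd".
read 'd': r0 → r1
  read 'c': r1 → r0
  read 'c': r0 → r0
  read 'd': r0 → r1
r0 -> r1 -> r0 -> r0 -> r1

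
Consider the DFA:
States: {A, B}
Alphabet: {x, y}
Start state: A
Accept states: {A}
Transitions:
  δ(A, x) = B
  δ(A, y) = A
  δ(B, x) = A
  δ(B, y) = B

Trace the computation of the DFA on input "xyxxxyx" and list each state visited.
read 'x': A → B
  read 'y': B → B
  read 'x': B → A
  read 'x': A → B
  read 'x': B → A
  read 'y': A → A
  read 'x': A → B
A -> B -> B -> A -> B -> A -> A -> B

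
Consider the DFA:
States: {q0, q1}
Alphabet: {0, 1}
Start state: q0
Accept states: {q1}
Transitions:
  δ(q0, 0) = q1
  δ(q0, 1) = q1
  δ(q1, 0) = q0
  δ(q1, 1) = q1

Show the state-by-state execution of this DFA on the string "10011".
read '1': q0 → q1
  read '0': q1 → q0
  read '0': q0 → q1
  read '1': q1 → q1
  read '1': q1 → q1
q0 -> q1 -> q0 -> q1 -> q1 -> q1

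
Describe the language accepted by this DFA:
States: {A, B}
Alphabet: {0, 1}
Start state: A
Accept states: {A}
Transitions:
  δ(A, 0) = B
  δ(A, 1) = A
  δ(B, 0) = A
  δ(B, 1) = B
Testing a few strings:
  '11' → accept
  '1' → accept
  '0' → reject
  '10' → reject
State roles: A=even number of 0's so far; B=odd number of 0's so far
All binary strings with an even number of 0's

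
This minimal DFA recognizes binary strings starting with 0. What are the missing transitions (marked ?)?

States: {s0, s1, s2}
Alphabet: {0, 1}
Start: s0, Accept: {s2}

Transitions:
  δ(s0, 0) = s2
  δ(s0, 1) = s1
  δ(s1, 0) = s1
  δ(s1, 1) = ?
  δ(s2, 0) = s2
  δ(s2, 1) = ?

From the language and accept set, identify what each state tracks — s0: no input read; s1: started with 1 (dead); s2: started with 0.
Each missing δ(q, a) is the state matching the new tracked value after reading a.
δ(s1, 1) = s1; δ(s2, 1) = s2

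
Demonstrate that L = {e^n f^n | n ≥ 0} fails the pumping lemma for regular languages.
Assume L is regular with pumping length p. Idea: pumping the e-block changes the count balance.
Choose s = e^p f^p (length 2p ≥ p). By the pumping lemma, s = xyz with |xy| ≤ p, |y| > 0. So y = e^k for some k > 0 (since xy is entirely within the e's). Pumping gives xy²z = e^(p+k) f^p, which is not in L since p+k ≠ p.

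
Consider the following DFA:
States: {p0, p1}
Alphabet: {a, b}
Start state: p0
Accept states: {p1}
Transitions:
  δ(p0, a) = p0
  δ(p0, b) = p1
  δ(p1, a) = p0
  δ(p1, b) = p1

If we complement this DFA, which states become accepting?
Complement accept states = All states \ Original accept states
= {p0, p1} \ {p1}
{p0}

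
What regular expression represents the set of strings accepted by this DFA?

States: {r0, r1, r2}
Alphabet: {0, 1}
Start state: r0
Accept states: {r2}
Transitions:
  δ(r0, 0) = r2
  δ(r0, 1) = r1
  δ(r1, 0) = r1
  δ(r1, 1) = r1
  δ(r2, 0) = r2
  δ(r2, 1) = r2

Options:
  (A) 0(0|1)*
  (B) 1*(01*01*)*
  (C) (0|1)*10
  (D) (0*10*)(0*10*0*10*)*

Check each option against the DFA on short strings; one disagreement eliminates an option:
  (A) 0(0|1)*: agrees with the DFA on every string of length ≤ 6
  (B) 1*(01*01*)*: on ε the DFA stays in r0 and rejects (r0 ∉ Accept), but the regex matches it → eliminate
  (C) (0|1)*10: on '0' the DFA goes r0 → r2 and accepts (r2 ∈ Accept), but the regex does not match it → eliminate
  (D) (0*10*)(0*10*0*10*)*: on '0' the DFA goes r0 → r2 and accepts (r2 ∈ Accept), but the regex does not match it → eliminate
Only (A) is consistent with the DFA.
(A) 0(0|1)*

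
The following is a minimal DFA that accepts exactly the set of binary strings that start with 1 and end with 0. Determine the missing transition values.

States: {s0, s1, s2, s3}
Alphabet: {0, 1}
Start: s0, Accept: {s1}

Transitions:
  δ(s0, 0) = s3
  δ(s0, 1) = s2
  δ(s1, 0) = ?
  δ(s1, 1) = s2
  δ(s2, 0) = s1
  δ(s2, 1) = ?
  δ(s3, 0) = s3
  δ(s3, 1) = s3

From the language and accept set, identify what each state tracks — s0: no input read; s1: started with 1, last symbol 0; s2: started with 1, last symbol 1; s3: started with 0 (dead).
Each missing δ(q, a) is the state matching the new tracked value after reading a.
δ(s1, 0) = s1; δ(s2, 1) = s2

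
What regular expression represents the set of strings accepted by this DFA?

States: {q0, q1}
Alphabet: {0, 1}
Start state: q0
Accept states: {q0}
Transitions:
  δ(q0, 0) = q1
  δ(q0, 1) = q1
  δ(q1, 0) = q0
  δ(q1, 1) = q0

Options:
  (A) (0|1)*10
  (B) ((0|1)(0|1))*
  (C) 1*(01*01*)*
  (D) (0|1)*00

Check each option against the DFA on short strings; one disagreement eliminates an option:
  (A) (0|1)*10: on ε the DFA stays in q0 and accepts (q0 ∈ Accept), but the regex does not match it → eliminate
  (B) ((0|1)(0|1))*: agrees with the DFA on every string of length ≤ 6
  (C) 1*(01*01*)*: on '1' the DFA goes q0 → q1 and rejects (q1 ∉ Accept), but the regex matches it → eliminate
  (D) (0|1)*00: on ε the DFA stays in q0 and accepts (q0 ∈ Accept), but the regex does not match it → eliminate
Only (B) is consistent with the DFA.
(B) ((0|1)(0|1))*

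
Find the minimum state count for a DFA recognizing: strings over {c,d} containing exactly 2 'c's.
By Myhill–Nerode, count the distinguishable equivalence classes: 4 classes — having seen 0, 1, 2, or >2 copies of 'c'; the count-2 class is the only accepting one and >2 is dead.
4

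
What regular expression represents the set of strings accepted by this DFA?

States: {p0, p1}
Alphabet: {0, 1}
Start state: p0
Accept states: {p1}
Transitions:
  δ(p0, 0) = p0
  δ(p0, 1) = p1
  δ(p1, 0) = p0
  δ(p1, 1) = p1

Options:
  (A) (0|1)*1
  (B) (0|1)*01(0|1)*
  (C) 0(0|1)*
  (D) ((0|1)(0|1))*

Check each option against the DFA on short strings; one disagreement eliminates an option:
  (A) (0|1)*1: agrees with the DFA on every string of length ≤ 6
  (B) (0|1)*01(0|1)*: on '1' the DFA goes p0 → p1 and accepts (p1 ∈ Accept), but the regex does not match it → eliminate
  (C) 0(0|1)*: on '0' the DFA goes p0 → p0 and rejects (p0 ∉ Accept), but the regex matches it → eliminate
  (D) ((0|1)(0|1))*: on ε the DFA stays in p0 and rejects (p0 ∉ Accept), but the regex matches it → eliminate
Only (A) is consistent with the DFA.
(A) (0|1)*1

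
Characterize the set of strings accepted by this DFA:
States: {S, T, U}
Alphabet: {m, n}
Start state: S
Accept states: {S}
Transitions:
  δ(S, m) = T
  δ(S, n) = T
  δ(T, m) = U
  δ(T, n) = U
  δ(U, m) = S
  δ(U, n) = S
Testing a few strings:
  'm' → reject
  'mn' → reject
  'nmn' → accept
  'nnm' → accept
State roles: S=length ≡ 0 (mod 3); T=length ≡ 1 (mod 3); U=length ≡ 2 (mod 3)
All strings over {m,n} whose length is a multiple of 3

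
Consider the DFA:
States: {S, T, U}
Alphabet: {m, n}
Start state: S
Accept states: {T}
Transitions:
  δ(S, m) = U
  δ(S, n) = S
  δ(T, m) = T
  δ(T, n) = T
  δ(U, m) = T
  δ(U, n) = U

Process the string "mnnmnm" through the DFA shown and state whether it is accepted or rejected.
Processing string "mnnmnm":
  S --m--> U
  U --n--> U
  U --n--> U
  U --m--> T
  T --n--> T
  T --m--> T
Final state: T
Accept states: {T}
Yes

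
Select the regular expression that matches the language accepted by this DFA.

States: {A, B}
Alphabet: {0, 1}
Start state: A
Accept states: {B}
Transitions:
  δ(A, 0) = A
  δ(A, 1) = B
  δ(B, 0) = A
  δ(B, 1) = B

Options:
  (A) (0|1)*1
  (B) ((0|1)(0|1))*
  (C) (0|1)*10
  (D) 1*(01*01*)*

Check each option against the DFA on short strings; one disagreement eliminates an option:
  (A) (0|1)*1: agrees with the DFA on every string of length ≤ 6
  (B) ((0|1)(0|1))*: on ε the DFA stays in A and rejects (A ∉ Accept), but the regex matches it → eliminate
  (C) (0|1)*10: on '1' the DFA goes A → B and accepts (B ∈ Accept), but the regex does not match it → eliminate
  (D) 1*(01*01*)*: on ε the DFA stays in A and rejects (A ∉ Accept), but the regex matches it → eliminate
Only (A) is consistent with the DFA.
(A) (0|1)*1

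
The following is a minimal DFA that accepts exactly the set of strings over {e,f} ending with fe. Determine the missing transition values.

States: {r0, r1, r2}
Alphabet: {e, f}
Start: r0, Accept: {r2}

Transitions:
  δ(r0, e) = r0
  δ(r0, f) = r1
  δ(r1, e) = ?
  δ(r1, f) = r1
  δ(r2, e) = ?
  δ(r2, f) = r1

From the language and accept set, identify what each state tracks — r0: no suffix match; r1: one trailing f; r2: suffix is fe.
Each missing δ(q, a) is the state matching the new tracked value after reading a.
δ(r1, e) = r2; δ(r2, e) = r0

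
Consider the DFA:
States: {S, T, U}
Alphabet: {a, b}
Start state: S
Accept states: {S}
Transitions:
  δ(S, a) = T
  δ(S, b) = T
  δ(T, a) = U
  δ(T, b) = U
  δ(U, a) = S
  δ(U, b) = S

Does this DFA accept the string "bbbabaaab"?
Processing string "bbbabaaab":
  S --b--> T
  T --b--> U
  U --b--> S
  S --a--> T
  T --b--> U
  U --a--> S
  S --a--> T
  T --a--> U
  U --b--> S
Final state: S
Accept states: {S}
Yes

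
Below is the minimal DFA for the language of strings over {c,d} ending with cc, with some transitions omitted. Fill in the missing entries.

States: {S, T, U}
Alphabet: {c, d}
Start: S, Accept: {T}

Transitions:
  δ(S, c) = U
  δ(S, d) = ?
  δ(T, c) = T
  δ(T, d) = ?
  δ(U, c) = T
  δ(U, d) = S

From the language and accept set, identify what each state tracks — S: last symbol not c; T: two trailing c's; U: one trailing c.
Each missing δ(q, a) is the state matching the new tracked value after reading a.
δ(S, d) = S; δ(T, d) = S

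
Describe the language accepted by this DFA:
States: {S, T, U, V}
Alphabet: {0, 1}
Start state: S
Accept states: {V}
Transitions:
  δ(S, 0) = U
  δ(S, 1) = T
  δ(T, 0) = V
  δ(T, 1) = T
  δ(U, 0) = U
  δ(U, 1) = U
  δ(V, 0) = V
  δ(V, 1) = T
Testing a few strings:
  '00' → reject
  '1' → reject
  '111' → reject
  '0010' → reject
State roles: S=no input read; T=started with 1, last symbol 1; U=started with 0 (dead); V=started with 1, last symbol 0
All binary strings that start with 1 and end with 0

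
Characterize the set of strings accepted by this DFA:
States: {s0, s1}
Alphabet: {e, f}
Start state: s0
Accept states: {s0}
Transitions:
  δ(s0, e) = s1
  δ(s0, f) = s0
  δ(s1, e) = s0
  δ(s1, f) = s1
Testing a few strings:
  'ee' → accept
  'fee' → accept
  'f' → accept
  'fe' → reject
State roles: s0=even number of e's so far; s1=odd number of e's so far
All strings over {e,f} with an even number of e's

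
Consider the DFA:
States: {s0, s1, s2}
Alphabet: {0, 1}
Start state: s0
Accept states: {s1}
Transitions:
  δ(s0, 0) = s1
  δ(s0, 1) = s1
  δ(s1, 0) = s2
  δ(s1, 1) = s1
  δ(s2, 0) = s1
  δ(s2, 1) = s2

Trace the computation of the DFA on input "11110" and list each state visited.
read '1': s0 → s1
  read '1': s1 → s1
  read '1': s1 → s1
  read '1': s1 → s1
  read '0': s1 → s2
s0 -> s1 -> s1 -> s1 -> s1 -> s2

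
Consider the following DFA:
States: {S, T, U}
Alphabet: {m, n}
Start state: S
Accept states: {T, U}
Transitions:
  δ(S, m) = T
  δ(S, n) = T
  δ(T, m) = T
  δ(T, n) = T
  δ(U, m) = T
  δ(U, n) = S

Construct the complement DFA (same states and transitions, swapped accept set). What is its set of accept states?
Complement accept states = All states \ Original accept states
= {S, T, U} \ {T, U}
{S}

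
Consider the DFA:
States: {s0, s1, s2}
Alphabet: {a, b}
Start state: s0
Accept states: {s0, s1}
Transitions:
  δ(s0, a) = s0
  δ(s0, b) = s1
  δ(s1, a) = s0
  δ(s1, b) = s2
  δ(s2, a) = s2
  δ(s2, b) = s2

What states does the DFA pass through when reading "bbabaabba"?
read 'b': s0 → s1
  read 'b': s1 → s2
  read 'a': s2 → s2
  read 'b': s2 → s2
  read 'a': s2 → s2
  read 'a': s2 → s2
  read 'b': s2 → s2
  read 'b': s2 → s2
  read 'a': s2 → s2
s0 -> s1 -> s2 -> s2 -> s2 -> s2 -> s2 -> s2 -> s2 -> s2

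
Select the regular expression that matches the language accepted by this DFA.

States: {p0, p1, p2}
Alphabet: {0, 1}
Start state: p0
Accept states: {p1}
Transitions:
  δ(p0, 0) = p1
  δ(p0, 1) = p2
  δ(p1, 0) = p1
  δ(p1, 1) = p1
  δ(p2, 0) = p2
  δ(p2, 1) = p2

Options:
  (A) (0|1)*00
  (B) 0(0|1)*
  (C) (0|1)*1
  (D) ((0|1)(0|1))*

Check each option against the DFA on short strings; one disagreement eliminates an option:
  (A) (0|1)*00: on '0' the DFA goes p0 → p1 and accepts (p1 ∈ Accept), but the regex does not match it → eliminate
  (B) 0(0|1)*: agrees with the DFA on every string of length ≤ 6
  (C) (0|1)*1: on '0' the DFA goes p0 → p1 and accepts (p1 ∈ Accept), but the regex does not match it → eliminate
  (D) ((0|1)(0|1))*: on ε the DFA stays in p0 and rejects (p0 ∉ Accept), but the regex matches it → eliminate
Only (B) is consistent with the DFA.
(B) 0(0|1)*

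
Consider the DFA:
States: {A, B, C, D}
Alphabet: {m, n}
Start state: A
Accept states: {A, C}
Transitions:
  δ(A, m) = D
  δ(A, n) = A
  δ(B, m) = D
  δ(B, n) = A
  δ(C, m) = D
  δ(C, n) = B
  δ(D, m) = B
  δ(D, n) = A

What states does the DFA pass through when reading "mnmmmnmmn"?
read 'm': A → D
  read 'n': D → A
  read 'm': A → D
  read 'm': D → B
  read 'm': B → D
  read 'n': D → A
  read 'm': A → D
  read 'm': D → B
  read 'n': B → A
A -> D -> A -> D -> B -> D -> A -> D -> B -> A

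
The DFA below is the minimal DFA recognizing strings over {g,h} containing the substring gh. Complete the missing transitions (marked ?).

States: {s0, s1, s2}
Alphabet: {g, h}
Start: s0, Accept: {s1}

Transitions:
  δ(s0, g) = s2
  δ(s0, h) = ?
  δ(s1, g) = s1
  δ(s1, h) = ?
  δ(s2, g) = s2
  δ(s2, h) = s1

From the language and accept set, identify what each state tracks — s0: no g seen yet; s1: substring gh seen; s2: seen a g, waiting for h.
Each missing δ(q, a) is the state matching the new tracked value after reading a.
δ(s0, h) = s0; δ(s1, h) = s1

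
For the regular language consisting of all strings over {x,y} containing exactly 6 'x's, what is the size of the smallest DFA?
By Myhill–Nerode, count the distinguishable equivalence classes: 8 classes — having seen 0, 1, …, 6, or >6 copies of 'x'; the count-6 class is the only accepting one and >6 is dead.
8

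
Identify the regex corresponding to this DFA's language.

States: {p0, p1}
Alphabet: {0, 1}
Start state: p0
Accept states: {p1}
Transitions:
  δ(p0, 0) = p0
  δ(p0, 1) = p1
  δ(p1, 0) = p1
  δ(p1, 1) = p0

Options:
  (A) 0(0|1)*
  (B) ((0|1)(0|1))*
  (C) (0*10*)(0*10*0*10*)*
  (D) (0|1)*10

Check each option against the DFA on short strings; one disagreement eliminates an option:
  (A) 0(0|1)*: on '0' the DFA goes p0 → p0 and rejects (p0 ∉ Accept), but the regex matches it → eliminate
  (B) ((0|1)(0|1))*: on ε the DFA stays in p0 and rejects (p0 ∉ Accept), but the regex matches it → eliminate
  (C) (0*10*)(0*10*0*10*)*: agrees with the DFA on every string of length ≤ 6
  (D) (0|1)*10: on '1' the DFA goes p0 → p1 and accepts (p1 ∈ Accept), but the regex does not match it → eliminate
Only (C) is consistent with the DFA.
(C) (0*10*)(0*10*0*10*)*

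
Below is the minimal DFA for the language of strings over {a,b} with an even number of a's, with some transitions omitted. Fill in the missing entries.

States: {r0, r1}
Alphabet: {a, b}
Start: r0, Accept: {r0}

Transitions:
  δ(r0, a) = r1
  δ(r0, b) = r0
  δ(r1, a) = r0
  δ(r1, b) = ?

From the language and accept set, identify what each state tracks — r0: even number of a's so far; r1: odd number of a's so far.
Each missing δ(q, a) is the state matching the new tracked value after reading a.
δ(r1, b) = r1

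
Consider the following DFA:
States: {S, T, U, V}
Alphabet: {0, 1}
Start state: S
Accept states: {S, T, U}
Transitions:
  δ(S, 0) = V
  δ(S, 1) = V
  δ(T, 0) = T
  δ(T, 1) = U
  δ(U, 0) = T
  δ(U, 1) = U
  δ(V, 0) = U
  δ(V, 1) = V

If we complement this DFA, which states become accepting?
Complement accept states = All states \ Original accept states
= {S, T, U, V} \ {S, T, U}
{V}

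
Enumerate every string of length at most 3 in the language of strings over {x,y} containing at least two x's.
xx, xxx, xxy, xyx, yxx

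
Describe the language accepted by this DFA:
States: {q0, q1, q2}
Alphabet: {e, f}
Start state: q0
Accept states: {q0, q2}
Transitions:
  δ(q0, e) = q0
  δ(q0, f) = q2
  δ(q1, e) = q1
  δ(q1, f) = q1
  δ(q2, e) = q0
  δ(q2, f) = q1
Testing a few strings:
  'fe' → accept
  'ef' → accept
  'eeef' → accept
  'eee' → accept
State roles: q0=last symbol not f (ok); q1=saw ff (dead); q2=last symbol f (ok)
All strings over {e,f} with no two consecutive f's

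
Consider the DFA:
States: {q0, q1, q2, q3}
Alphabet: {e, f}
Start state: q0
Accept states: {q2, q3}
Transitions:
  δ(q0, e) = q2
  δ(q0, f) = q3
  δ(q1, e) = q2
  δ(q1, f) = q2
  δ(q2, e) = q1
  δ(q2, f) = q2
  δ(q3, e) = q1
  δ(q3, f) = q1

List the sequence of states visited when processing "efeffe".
read 'e': q0 → q2
  read 'f': q2 → q2
  read 'e': q2 → q1
  read 'f': q1 → q2
  read 'f': q2 → q2
  read 'e': q2 → q1
q0 -> q2 -> q2 -> q1 -> q2 -> q2 -> q1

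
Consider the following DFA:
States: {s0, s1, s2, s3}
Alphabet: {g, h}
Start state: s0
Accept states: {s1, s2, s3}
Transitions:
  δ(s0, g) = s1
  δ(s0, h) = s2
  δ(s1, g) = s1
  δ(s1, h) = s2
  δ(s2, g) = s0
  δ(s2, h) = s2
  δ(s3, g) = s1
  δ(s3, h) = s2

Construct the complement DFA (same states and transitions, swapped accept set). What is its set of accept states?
Complement accept states = All states \ Original accept states
= {s0, s1, s2, s3} \ {s1, s2, s3}
{s0}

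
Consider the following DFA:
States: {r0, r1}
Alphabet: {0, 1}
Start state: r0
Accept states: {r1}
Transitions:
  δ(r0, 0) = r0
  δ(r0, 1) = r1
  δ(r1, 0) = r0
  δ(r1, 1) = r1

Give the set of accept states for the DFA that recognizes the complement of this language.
Complement accept states = All states \ Original accept states
= {r0, r1} \ {r1}
{r0}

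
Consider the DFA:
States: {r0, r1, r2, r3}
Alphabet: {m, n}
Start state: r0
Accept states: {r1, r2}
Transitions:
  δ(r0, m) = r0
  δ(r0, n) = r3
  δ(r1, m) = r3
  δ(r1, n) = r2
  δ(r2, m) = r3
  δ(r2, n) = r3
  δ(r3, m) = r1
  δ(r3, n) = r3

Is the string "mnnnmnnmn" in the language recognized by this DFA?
Processing string "mnnnmnnmn":
  r0 --m--> r0
  r0 --n--> r3
  r3 --n--> r3
  r3 --n--> r3
  r3 --m--> r1
  r1 --n--> r2
  r2 --n--> r3
  r3 --m--> r1
  r1 --n--> r2
Final state: r2
Accept states: {r1, r2}
Yes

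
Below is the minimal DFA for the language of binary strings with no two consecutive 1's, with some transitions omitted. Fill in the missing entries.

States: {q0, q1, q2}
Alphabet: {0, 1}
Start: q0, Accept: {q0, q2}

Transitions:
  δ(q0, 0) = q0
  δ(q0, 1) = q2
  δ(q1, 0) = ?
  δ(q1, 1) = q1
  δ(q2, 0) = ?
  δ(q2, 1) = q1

From the language and accept set, identify what each state tracks — q0: last symbol not 1 (ok); q1: saw 11 (dead); q2: last symbol 1 (ok).
Each missing δ(q, a) is the state matching the new tracked value after reading a.
δ(q1, 0) = q1; δ(q2, 0) = q0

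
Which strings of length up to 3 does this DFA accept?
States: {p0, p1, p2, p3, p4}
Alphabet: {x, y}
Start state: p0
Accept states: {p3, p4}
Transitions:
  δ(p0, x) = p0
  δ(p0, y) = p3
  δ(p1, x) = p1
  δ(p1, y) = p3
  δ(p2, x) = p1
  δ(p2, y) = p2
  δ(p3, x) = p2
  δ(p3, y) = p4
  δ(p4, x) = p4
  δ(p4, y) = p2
y, xy, yy, xxy, xyy, yyx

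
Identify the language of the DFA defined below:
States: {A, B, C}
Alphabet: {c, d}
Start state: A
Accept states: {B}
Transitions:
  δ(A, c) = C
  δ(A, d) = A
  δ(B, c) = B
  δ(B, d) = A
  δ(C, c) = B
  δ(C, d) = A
Testing a few strings:
  'dcdc' → reject
  'ccdd' → reject
  'dccd' → reject
  'ccd' → reject
State roles: A=last symbol not c; B=two trailing c's; C=one trailing c
All strings over {c,d} ending with cc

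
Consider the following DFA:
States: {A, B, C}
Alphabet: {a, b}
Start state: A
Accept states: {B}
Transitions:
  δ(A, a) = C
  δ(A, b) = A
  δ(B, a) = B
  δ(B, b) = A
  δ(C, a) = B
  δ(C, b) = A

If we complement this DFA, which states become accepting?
Complement accept states = All states \ Original accept states
= {A, B, C} \ {B}
{A, C}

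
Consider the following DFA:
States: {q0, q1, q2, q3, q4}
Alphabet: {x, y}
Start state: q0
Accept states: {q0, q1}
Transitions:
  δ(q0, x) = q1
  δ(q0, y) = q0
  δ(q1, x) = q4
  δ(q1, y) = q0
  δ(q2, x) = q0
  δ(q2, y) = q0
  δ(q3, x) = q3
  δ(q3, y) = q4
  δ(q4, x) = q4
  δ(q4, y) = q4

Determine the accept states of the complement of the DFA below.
Complement accept states = All states \ Original accept states
= {q0, q1, q2, q3, q4} \ {q0, q1}
{q2, q3, q4}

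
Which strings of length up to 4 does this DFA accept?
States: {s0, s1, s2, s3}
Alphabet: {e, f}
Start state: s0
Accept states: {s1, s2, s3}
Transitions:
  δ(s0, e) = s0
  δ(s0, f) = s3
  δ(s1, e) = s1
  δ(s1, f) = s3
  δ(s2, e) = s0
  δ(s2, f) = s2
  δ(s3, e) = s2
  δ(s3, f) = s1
f, ef, fe, ff, eef, efe, eff, fef, ffe, fff, eeef, eefe, eeff, efef, effe, efff, feef, feff, ffee, ffef, fffe, ffff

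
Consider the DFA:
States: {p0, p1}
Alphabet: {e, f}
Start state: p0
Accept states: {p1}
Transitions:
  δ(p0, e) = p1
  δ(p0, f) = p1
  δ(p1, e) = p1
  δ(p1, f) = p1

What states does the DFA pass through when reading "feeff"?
read 'f': p0 → p1
  read 'e': p1 → p1
  read 'e': p1 → p1
  read 'f': p1 → p1
  read 'f': p1 → p1
p0 -> p1 -> p1 -> p1 -> p1 -> p1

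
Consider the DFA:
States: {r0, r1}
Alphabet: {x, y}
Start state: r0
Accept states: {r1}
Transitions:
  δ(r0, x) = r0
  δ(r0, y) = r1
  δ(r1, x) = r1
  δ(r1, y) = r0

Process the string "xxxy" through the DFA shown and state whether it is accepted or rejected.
Processing string "xxxy":
  r0 --x--> r0
  r0 --x--> r0
  r0 --x--> r0
  r0 --y--> r1
Final state: r1
Accept states: {r1}
Yes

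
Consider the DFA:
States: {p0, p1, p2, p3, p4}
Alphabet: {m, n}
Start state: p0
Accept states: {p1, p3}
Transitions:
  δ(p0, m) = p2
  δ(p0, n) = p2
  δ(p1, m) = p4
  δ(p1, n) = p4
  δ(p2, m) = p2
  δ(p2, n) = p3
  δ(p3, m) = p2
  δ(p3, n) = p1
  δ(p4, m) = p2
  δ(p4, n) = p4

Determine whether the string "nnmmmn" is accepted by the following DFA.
Processing string "nnmmmn":
  p0 --n--> p2
  p2 --n--> p3
  p3 --m--> p2
  p2 --m--> p2
  p2 --m--> p2
  p2 --n--> p3
Final state: p3
Accept states: {p1, p3}
Yes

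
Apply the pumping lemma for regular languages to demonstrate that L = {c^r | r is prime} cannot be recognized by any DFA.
Assume L is regular with pumping length p. Idea: pumping by a suitable count produces a composite length.
Let q be a prime with q ≥ p and choose s = c^q ∈ L. By the pumping lemma, s = xyz with |xy| ≤ p, |y| = k ≥ 1. Take i = q+1: |xy^(q+1)z| = q + q·k = q(1+k). Since q ≥ 2 and 1+k ≥ 2, q(1+k) is composite, so xy^(q+1)z ∉ L.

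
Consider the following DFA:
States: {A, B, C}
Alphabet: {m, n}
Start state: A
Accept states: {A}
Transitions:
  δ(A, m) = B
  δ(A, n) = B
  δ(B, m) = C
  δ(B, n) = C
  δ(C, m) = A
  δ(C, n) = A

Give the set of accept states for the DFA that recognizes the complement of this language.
Complement accept states = All states \ Original accept states
= {A, B, C} \ {A}
{B, C}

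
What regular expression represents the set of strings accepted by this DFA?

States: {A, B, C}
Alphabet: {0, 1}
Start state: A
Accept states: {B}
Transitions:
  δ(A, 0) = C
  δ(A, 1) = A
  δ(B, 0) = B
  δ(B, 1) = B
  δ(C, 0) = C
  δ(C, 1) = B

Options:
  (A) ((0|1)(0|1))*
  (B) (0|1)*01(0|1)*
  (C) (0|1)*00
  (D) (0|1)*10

Check each option against the DFA on short strings; one disagreement eliminates an option:
  (A) ((0|1)(0|1))*: on ε the DFA stays in A and rejects (A ∉ Accept), but the regex matches it → eliminate
  (B) (0|1)*01(0|1)*: agrees with the DFA on every string of length ≤ 6
  (C) (0|1)*00: on '00' the DFA goes A → C → C and rejects (C ∉ Accept), but the regex matches it → eliminate
  (D) (0|1)*10: on '01' the DFA goes A → C → B and accepts (B ∈ Accept), but the regex does not match it → eliminate
Only (B) is consistent with the DFA.
(B) (0|1)*01(0|1)*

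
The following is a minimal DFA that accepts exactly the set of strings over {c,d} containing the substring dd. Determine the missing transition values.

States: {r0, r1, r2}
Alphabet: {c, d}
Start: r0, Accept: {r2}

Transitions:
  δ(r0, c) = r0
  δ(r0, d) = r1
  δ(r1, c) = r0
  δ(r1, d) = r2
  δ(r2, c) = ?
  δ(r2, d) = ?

From the language and accept set, identify what each state tracks — r0: no progress toward dd; r1: one trailing d; r2: substring dd seen.
Each missing δ(q, a) is the state matching the new tracked value after reading a.
δ(r2, c) = r2; δ(r2, d) = r2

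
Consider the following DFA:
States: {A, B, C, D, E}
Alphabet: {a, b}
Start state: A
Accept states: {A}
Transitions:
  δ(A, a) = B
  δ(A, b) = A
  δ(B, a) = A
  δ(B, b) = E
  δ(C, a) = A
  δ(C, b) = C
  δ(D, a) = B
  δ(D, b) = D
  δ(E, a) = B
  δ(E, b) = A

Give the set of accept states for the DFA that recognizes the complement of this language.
Complement accept states = All states \ Original accept states
= {A, B, C, D, E} \ {A}
{B, C, D, E}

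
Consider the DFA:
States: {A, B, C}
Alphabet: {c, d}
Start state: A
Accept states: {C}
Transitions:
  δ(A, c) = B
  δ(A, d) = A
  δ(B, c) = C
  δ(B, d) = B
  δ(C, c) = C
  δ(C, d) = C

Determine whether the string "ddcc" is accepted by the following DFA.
Processing string "ddcc":
  A --d--> A
  A --d--> A
  A --c--> B
  B --c--> C
Final state: C
Accept states: {C}
Yes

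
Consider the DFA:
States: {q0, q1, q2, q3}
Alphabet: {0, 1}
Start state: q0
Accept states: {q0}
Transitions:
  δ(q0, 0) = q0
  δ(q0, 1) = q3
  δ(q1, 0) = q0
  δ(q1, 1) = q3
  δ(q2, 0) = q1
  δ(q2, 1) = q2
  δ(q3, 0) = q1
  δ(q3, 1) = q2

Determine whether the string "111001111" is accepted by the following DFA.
Processing string "111001111":
  q0 --1--> q3
  q3 --1--> q2
  q2 --1--> q2
  q2 --0--> q1
  q1 --0--> q0
  q0 --1--> q3
  q3 --1--> q2
  q2 --1--> q2
  q2 --1--> q2
Final state: q2
Accept states: {q0}
No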